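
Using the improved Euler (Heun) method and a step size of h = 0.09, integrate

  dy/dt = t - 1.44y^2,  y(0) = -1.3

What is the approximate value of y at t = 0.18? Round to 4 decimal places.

-1.9238

Heun: k1 = f(t_n, y_n); k2 = f(t_n + h, y_n + h·k1); y_{n+1} = y_n + (h/2)·(k1 + k2).
t=0.000000, y=-1.300000:
  k1 = f(0.000000, -1.300000) = -2.433600
  k2 = f(0.090000, -1.519024) = -3.232705
  y ← -1.300000 + (0.09/2)·(-2.433600 + (-3.232705)) = -1.554984
t=0.090000, y=-1.554984:
  k1 = f(0.090000, -1.554984) = -3.391883
  k2 = f(0.180000, -1.860253) = -4.803180
  y ← -1.554984 + (0.09/2)·(-3.391883 + (-4.803180)) = -1.923762
y(0.18) ≈ -1.9238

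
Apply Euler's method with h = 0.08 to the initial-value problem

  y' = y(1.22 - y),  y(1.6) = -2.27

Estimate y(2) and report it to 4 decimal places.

-14.6750

Euler: y_{n+1} = y_n + h·f(x_n, y_n).
x=1.600000, y=-2.270000: f=-7.922300 → y ← -2.270000 + 0.08·(-7.922300) = -2.903784
x=1.680000, y=-2.903784: f=-11.974578 → y ← -2.903784 + 0.08·(-11.974578) = -3.861750
x=1.760000, y=-3.861750: f=-19.624450 → y ← -3.861750 + 0.08·(-19.624450) = -5.431706
x=1.840000, y=-5.431706: f=-36.130114 → y ← -5.431706 + 0.08·(-36.130114) = -8.322115
x=1.920000, y=-8.322115: f=-79.410586 → y ← -8.322115 + 0.08·(-79.410586) = -14.674962
y(2) ≈ -14.6750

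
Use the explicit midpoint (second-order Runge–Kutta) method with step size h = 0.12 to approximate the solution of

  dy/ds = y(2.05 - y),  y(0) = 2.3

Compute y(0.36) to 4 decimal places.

Midpoint: k1 = f(s_n, y_n); k2 = f(s_n + h/2, y_n + (h/2)·k1); y_{n+1} = y_n + h·k2.
s=0.000000, y=2.300000:
  k1 = f(0.000000, 2.300000) = -0.575000
  k2 = f(0.060000, 2.265500) = -0.488215
  y ← 2.300000 + 0.12·(-0.488215) = 2.241414
s=0.120000, y=2.241414:
  k1 = f(0.120000, 2.241414) = -0.429038
  k2 = f(0.180000, 2.215672) = -0.367074
  y ← 2.241414 + 0.12·(-0.367074) = 2.197365
s=0.240000, y=2.197365:
  k1 = f(0.240000, 2.197365) = -0.323815
  k2 = f(0.300000, 2.177936) = -0.278637
  y ← 2.197365 + 0.12·(-0.278637) = 2.163929
y(0.36) ≈ 2.1639

2.1639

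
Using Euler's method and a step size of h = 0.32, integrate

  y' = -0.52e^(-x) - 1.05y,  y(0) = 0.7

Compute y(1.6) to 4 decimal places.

Euler: y_{n+1} = y_n + h·f(x_n, y_n).
x=0.000000, y=0.700000: f=-1.255000 → y ← 0.700000 + 0.32·(-1.255000) = 0.298400
x=0.320000, y=0.298400: f=-0.690917 → y ← 0.298400 + 0.32·(-0.690917) = 0.077306
x=0.640000, y=0.077306: f=-0.355364 → y ← 0.077306 + 0.32·(-0.355364) = -0.036410
x=0.960000, y=-0.036410: f=-0.160874 → y ← -0.036410 + 0.32·(-0.160874) = -0.087890
x=1.280000, y=-0.087890: f=-0.052295 → y ← -0.087890 + 0.32·(-0.052295) = -0.104624
y(1.6) ≈ -0.1046

-0.1046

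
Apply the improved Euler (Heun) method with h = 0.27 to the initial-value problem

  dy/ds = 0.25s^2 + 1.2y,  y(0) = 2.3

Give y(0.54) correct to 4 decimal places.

Heun: k1 = f(s_n, y_n); k2 = f(s_n + h, y_n + h·k1); y_{n+1} = y_n + (h/2)·(k1 + k2).
s=0.000000, y=2.300000:
  k1 = f(0.000000, 2.300000) = 2.760000
  k2 = f(0.270000, 3.045200) = 3.672465
  y ← 2.300000 + (0.27/2)·(2.760000 + 3.672465) = 3.168383
s=0.270000, y=3.168383:
  k1 = f(0.270000, 3.168383) = 3.820284
  k2 = f(0.540000, 4.199860) = 5.112731
  y ← 3.168383 + (0.27/2)·(3.820284 + 5.112731) = 4.374340
y(0.54) ≈ 4.3743

4.3743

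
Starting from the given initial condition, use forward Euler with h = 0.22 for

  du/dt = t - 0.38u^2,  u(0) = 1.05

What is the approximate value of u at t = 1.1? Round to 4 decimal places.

1.1293

Euler: u_{n+1} = u_n + h·f(t_n, u_n).
t=0.000000, u=1.050000: f=-0.418950 → u ← 1.050000 + 0.22·(-0.418950) = 0.957831
t=0.220000, u=0.957831: f=-0.128627 → u ← 0.957831 + 0.22·(-0.128627) = 0.929533
t=0.440000, u=0.929533: f=0.111668 → u ← 0.929533 + 0.22·0.111668 = 0.954100
t=0.660000, u=0.954100: f=0.314083 → u ← 0.954100 + 0.22·0.314083 = 1.023198
t=0.880000, u=1.023198: f=0.482165 → u ← 1.023198 + 0.22·0.482165 = 1.129275
u(1.1) ≈ 1.1293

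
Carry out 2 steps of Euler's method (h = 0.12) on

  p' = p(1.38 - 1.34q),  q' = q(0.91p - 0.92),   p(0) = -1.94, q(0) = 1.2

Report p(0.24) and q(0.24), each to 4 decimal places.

-1.9526, 0.5559

Euler on (p,q): p_{n+1} = p_n + h·p', q_{n+1} = q_n + h·q'.
0.000000: (-1.940000, 1.200000); f=(0.442320, -3.222480) → (-1.886922, 0.813302)
0.120000: (-1.886922, 0.813302); f=(-0.547537, -2.144759) → (-1.952626, 0.555931)
(p(0.24), q(0.24)) ≈ (-1.9526, 0.5559)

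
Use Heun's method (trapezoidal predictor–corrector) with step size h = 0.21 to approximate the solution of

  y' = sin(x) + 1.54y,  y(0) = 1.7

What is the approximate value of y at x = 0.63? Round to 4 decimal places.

4.6847

Heun: k1 = f(x_n, y_n); k2 = f(x_n + h, y_n + h·k1); y_{n+1} = y_n + (h/2)·(k1 + k2).
x=0.000000, y=1.700000:
  k1 = f(0.000000, 1.700000) = 2.618000
  k2 = f(0.210000, 2.249780) = 3.673121
  y ← 1.700000 + (0.21/2)·(2.618000 + 3.673121) = 2.360568
x=0.210000, y=2.360568:
  k1 = f(0.210000, 2.360568) = 3.843734
  k2 = f(0.420000, 3.167752) = 5.286098
  y ← 2.360568 + (0.21/2)·(3.843734 + 5.286098) = 3.319200
x=0.420000, y=3.319200:
  k1 = f(0.420000, 3.319200) = 5.519329
  k2 = f(0.630000, 4.478259) = 7.485664
  y ← 3.319200 + (0.21/2)·(5.519329 + 7.485664) = 4.684724
y(0.63) ≈ 4.6847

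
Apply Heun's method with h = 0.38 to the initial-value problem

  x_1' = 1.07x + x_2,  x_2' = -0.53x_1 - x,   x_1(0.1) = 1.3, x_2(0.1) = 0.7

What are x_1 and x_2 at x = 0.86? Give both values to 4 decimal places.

1.9154, -0.3162

Heun on (x_1,x_2): k1 = f(x_n, state_n); k2 = f(x_n + h, state_n + h·k1); state_{n+1} = state_n + (h/2)·(k1 + k2).
0.100000: (1.300000, 0.700000)
  k1 = (0.807000, -0.789000)
  predictor → (1.606660, 0.400180)
  k2 = (0.913780, -1.331530)
  → (1.626948, 0.297099)
0.480000: (1.626948, 0.297099)
  k1 = (0.810699, -1.342283)
  predictor → (1.935014, -0.212968)
  k2 = (0.707232, -1.885557)
  → (1.915355, -0.316190)
(x_1(0.86), x_2(0.86)) ≈ (1.9154, -0.3162)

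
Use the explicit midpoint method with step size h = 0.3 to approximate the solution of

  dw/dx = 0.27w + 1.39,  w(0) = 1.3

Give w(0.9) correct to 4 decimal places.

3.0716

Midpoint: k1 = f(x_n, w_n); k2 = f(x_n + h/2, w_n + (h/2)·k1); w_{n+1} = w_n + h·k2.
x=0.000000, w=1.300000:
  k1 = f(0.000000, 1.300000) = 1.741000
  k2 = f(0.150000, 1.561150) = 1.811510
  w ← 1.300000 + 0.3·1.811510 = 1.843453
x=0.300000, w=1.843453:
  k1 = f(0.300000, 1.843453) = 1.887732
  k2 = f(0.450000, 2.126613) = 1.964186
  w ← 1.843453 + 0.3·1.964186 = 2.432709
x=0.600000, w=2.432709:
  k1 = f(0.600000, 2.432709) = 2.046831
  k2 = f(0.750000, 2.739734) = 2.129728
  w ← 2.432709 + 0.3·2.129728 = 3.071627
w(0.9) ≈ 3.0716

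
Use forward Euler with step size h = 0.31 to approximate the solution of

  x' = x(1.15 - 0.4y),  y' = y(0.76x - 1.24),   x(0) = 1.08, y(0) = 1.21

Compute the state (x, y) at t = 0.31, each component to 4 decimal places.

1.3030, 1.0528

Euler on (x,y): x_{n+1} = x_n + h·x', y_{n+1} = y_n + h·y'.
0.000000: (1.080000, 1.210000); f=(0.719280, -0.507232) → (1.302977, 1.052758)
(x(0.31), y(0.31)) ≈ (1.3030, 1.0528)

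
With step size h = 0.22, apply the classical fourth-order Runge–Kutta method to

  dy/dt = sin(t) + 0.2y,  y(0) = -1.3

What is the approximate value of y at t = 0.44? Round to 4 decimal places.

RK4: k1 = f(t_n, y_n); k2 = f(t_n + h/2, y_n + (h/2)·k1); k3 = f(t_n + h/2, y_n + (h/2)·k2); k4 = f(t_n + h, y_n + h·k3); y_{n+1} = y_n + (h/6)·(k1 + 2k2 + 2k3 + k4).
t=0.000000, y=-1.300000:
  k1 = f(0.000000, -1.300000) = -0.260000
  k2 = f(0.110000, -1.328600) = -0.155942
  k3 = f(0.110000, -1.317154) = -0.153652
  k4 = f(0.220000, -1.333804) = -0.048531
  y ← -1.300000 + (0.22/6)·(k1 + 2k2 + 2k3 + k4) = -1.334016
t=0.220000, y=-1.334016:
  k1 = f(0.220000, -1.334016) = -0.048574
  k2 = f(0.330000, -1.339359) = 0.056171
  k3 = f(0.330000, -1.327838) = 0.058476
  k4 = f(0.440000, -1.321152) = 0.161709
  y ← -1.334016 + (0.22/6)·(k1 + 2k2 + 2k3 + k4) = -1.321461
y(0.44) ≈ -1.3215

-1.3215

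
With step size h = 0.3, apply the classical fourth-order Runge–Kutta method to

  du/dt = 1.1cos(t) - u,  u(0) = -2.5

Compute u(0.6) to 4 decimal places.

-0.9095

RK4: k1 = f(t_n, u_n); k2 = f(t_n + h/2, u_n + (h/2)·k1); k3 = f(t_n + h/2, u_n + (h/2)·k2); k4 = f(t_n + h, u_n + h·k3); u_{n+1} = u_n + (h/6)·(k1 + 2k2 + 2k3 + k4).
t=0.000000, u=-2.500000:
  k1 = f(0.000000, -2.500000) = 3.600000
  k2 = f(0.150000, -1.960000) = 3.047648
  k3 = f(0.150000, -2.042853) = 3.130501
  k4 = f(0.300000, -1.560850) = 2.611720
  u ← -2.500000 + (0.3/6)·(k1 + 2k2 + 2k3 + k4) = -1.571599
t=0.300000, u=-1.571599:
  k1 = f(0.300000, -1.571599) = 2.622469
  k2 = f(0.450000, -1.178229) = 2.168721
  k3 = f(0.450000, -1.246291) = 2.236783
  k4 = f(0.600000, -0.900564) = 1.808433
  u ← -1.571599 + (0.3/6)·(k1 + 2k2 + 2k3 + k4) = -0.909504
u(0.6) ≈ -0.9095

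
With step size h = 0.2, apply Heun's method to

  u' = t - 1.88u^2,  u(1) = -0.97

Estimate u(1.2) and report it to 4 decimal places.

Heun: k1 = f(t_n, u_n); k2 = f(t_n + h, u_n + h·k1); u_{n+1} = u_n + (h/2)·(k1 + k2).
t=1.000000, u=-0.970000:
  k1 = f(1.000000, -0.970000) = -0.768892
  k2 = f(1.200000, -1.123778) = -1.174210
  u ← -0.970000 + (0.2/2)·(-0.768892 + (-1.174210)) = -1.164310
u(1.2) ≈ -1.1643

-1.1643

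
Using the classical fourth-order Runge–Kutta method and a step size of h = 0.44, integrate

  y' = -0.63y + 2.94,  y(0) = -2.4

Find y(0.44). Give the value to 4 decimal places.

-0.6893

RK4: k1 = f(s_n, y_n); k2 = f(s_n + h/2, y_n + (h/2)·k1); k3 = f(s_n + h/2, y_n + (h/2)·k2); k4 = f(s_n + h, y_n + h·k3); y_{n+1} = y_n + (h/6)·(k1 + 2k2 + 2k3 + k4).
s=0.000000, y=-2.400000:
  k1 = f(0.000000, -2.400000) = 4.452000
  k2 = f(0.220000, -1.420560) = 3.834953
  k3 = f(0.220000, -1.556310) = 3.920476
  k4 = f(0.440000, -0.674991) = 3.365244
  y ← -2.400000 + (0.44/6)·(k1 + 2k2 + 2k3 + k4) = -0.689273
y(0.44) ≈ -0.6893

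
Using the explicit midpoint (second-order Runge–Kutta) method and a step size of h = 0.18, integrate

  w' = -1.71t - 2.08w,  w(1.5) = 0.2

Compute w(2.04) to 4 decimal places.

-0.9324

Midpoint: k1 = f(t_n, w_n); k2 = f(t_n + h/2, w_n + (h/2)·k1); w_{n+1} = w_n + h·k2.
t=1.500000, w=0.200000:
  k1 = f(1.500000, 0.200000) = -2.981000
  k2 = f(1.590000, -0.068290) = -2.576857
  w ← 0.200000 + 0.18·(-2.576857) = -0.263834
t=1.680000, w=-0.263834:
  k1 = f(1.680000, -0.263834) = -2.324025
  k2 = f(1.770000, -0.472996) = -2.042867
  w ← -0.263834 + 0.18·(-2.042867) = -0.631550
t=1.860000, w=-0.631550:
  k1 = f(1.860000, -0.631550) = -1.866975
  k2 = f(1.950000, -0.799578) = -1.671378
  w ← -0.631550 + 0.18·(-1.671378) = -0.932398
w(2.04) ≈ -0.9324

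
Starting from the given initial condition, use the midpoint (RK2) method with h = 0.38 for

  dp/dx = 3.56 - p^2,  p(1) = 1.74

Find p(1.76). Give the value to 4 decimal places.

1.8396

Midpoint: k1 = f(x_n, p_n); k2 = f(x_n + h/2, p_n + (h/2)·k1); p_{n+1} = p_n + h·k2.
x=1.000000, p=1.740000:
  k1 = f(1.000000, 1.740000) = 0.532400
  k2 = f(1.190000, 1.841156) = 0.170145
  p ← 1.740000 + 0.38·0.170145 = 1.804655
x=1.380000, p=1.804655:
  k1 = f(1.380000, 1.804655) = 0.303221
  k2 = f(1.570000, 1.862267) = 0.091962
  p ← 1.804655 + 0.38·0.091962 = 1.839601
p(1.76) ≈ 1.8396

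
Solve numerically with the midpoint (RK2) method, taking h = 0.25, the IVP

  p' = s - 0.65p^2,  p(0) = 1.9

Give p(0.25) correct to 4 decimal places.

Midpoint: k1 = f(s_n, p_n); k2 = f(s_n + h/2, p_n + (h/2)·k1); p_{n+1} = p_n + h·k2.
s=0.000000, p=1.900000:
  k1 = f(0.000000, 1.900000) = -2.346500
  k2 = f(0.125000, 1.606688) = -1.552939
  p ← 1.900000 + 0.25·(-1.552939) = 1.511765
p(0.25) ≈ 1.5118

1.5118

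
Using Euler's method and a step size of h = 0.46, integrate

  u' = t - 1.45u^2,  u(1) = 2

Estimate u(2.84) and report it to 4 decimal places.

Euler: u_{n+1} = u_n + h·f(t_n, u_n).
t=1.000000, u=2.000000: f=-4.800000 → u ← 2.000000 + 0.46·(-4.800000) = -0.208000
t=1.460000, u=-0.208000: f=1.397267 → u ← -0.208000 + 0.46·1.397267 = 0.434743
t=1.920000, u=0.434743: f=1.645948 → u ← 0.434743 + 0.46·1.645948 = 1.191879
t=2.380000, u=1.191879: f=0.320166 → u ← 1.191879 + 0.46·0.320166 = 1.339155
u(2.84) ≈ 1.3392

1.3392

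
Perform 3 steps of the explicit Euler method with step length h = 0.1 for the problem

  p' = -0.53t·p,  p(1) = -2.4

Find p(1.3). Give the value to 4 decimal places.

-2.0042

Euler: p_{n+1} = p_n + h·f(t_n, p_n).
t=1.000000, p=-2.400000: f=1.272000 → p ← -2.400000 + 0.1·1.272000 = -2.272800
t=1.100000, p=-2.272800: f=1.325042 → p ← -2.272800 + 0.1·1.325042 = -2.140296
t=1.200000, p=-2.140296: f=1.361228 → p ← -2.140296 + 0.1·1.361228 = -2.004173
p(1.3) ≈ -2.0042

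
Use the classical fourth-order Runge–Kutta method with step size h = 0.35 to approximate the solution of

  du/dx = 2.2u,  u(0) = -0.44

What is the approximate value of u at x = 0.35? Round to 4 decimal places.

-0.9492

RK4: k1 = f(x_n, u_n); k2 = f(x_n + h/2, u_n + (h/2)·k1); k3 = f(x_n + h/2, u_n + (h/2)·k2); k4 = f(x_n + h, u_n + h·k3); u_{n+1} = u_n + (h/6)·(k1 + 2k2 + 2k3 + k4).
x=0.000000, u=-0.440000:
  k1 = f(0.000000, -0.440000) = -0.968000
  k2 = f(0.175000, -0.609400) = -1.340680
  k3 = f(0.175000, -0.674619) = -1.484162
  k4 = f(0.350000, -0.959457) = -2.110805
  u ← -0.440000 + (0.35/6)·(k1 + 2k2 + 2k3 + k4) = -0.949162
u(0.35) ≈ -0.9492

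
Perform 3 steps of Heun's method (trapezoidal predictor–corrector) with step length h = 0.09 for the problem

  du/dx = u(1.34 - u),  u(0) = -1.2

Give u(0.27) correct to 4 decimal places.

-2.7639

Heun: k1 = f(x_n, u_n); k2 = f(x_n + h, u_n + h·k1); u_{n+1} = u_n + (h/2)·(k1 + k2).
x=0.000000, u=-1.200000:
  k1 = f(0.000000, -1.200000) = -3.048000
  k2 = f(0.090000, -1.474320) = -4.149208
  u ← -1.200000 + (0.09/2)·(-3.048000 + (-4.149208)) = -1.523874
x=0.090000, u=-1.523874:
  k1 = f(0.090000, -1.523874) = -4.364185
  k2 = f(0.180000, -1.916651) = -6.241863
  u ← -1.523874 + (0.09/2)·(-4.364185 + (-6.241863)) = -2.001147
x=0.180000, u=-2.001147:
  k1 = f(0.180000, -2.001147) = -6.686124
  k2 = f(0.270000, -2.602898) = -10.262959
  u ← -2.001147 + (0.09/2)·(-6.686124 + (-10.262959)) = -2.763855
u(0.27) ≈ -2.7639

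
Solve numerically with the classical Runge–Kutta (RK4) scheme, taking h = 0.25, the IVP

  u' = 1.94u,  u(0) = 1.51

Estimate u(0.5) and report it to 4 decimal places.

RK4: k1 = f(t_n, u_n); k2 = f(t_n + h/2, u_n + (h/2)·k1); k3 = f(t_n + h/2, u_n + (h/2)·k2); k4 = f(t_n + h, u_n + h·k3); u_{n+1} = u_n + (h/6)·(k1 + 2k2 + 2k3 + k4).
t=0.000000, u=1.510000:
  k1 = f(0.000000, 1.510000) = 2.929400
  k2 = f(0.125000, 1.876175) = 3.639779
  k3 = f(0.125000, 1.964972) = 3.812047
  k4 = f(0.250000, 2.463012) = 4.778243
  u ← 1.510000 + (0.25/6)·(k1 + 2k2 + 2k3 + k4) = 2.452137
t=0.250000, u=2.452137:
  k1 = f(0.250000, 2.452137) = 4.757146
  k2 = f(0.375000, 3.046781) = 5.910754
  k3 = f(0.375000, 3.190982) = 6.190504
  k4 = f(0.500000, 3.999763) = 7.759541
  u ← 2.452137 + (0.25/6)·(k1 + 2k2 + 2k3 + k4) = 3.982104
u(0.5) ≈ 3.9821

3.9821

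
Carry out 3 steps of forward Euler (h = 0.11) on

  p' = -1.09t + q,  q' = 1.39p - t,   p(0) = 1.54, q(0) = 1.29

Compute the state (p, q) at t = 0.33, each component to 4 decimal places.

Euler on (p,q): p_{n+1} = p_n + h·p', q_{n+1} = q_n + h·q'.
0.000000: (1.540000, 1.290000); f=(1.290000, 2.140600) → (1.681900, 1.525466)
0.110000: (1.681900, 1.525466); f=(1.405566, 2.227841) → (1.836512, 1.770529)
0.220000: (1.836512, 1.770529); f=(1.530729, 2.332752) → (2.004892, 2.027131)
(p(0.33), q(0.33)) ≈ (2.0049, 2.0271)

2.0049, 2.0271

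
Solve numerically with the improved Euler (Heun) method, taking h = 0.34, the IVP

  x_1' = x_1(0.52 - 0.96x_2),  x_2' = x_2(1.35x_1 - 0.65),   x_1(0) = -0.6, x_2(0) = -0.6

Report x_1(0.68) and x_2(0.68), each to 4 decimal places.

Heun on (x_1,x_2): k1 = f(t_n, state_n); k2 = f(t_n + h, state_n + h·k1); state_{n+1} = state_n + (h/2)·(k1 + k2).
0.000000: (-0.600000, -0.600000)
  k1 = (-0.657600, 0.876000)
  predictor → (-0.823584, -0.302160)
  k2 = (-0.667164, 0.532357)
  → (-0.825210, -0.360579)
0.340000: (-0.825210, -0.360579)
  k1 = (-0.714761, 0.636074)
  predictor → (-1.068228, -0.144314)
  k2 = (-0.703473, 0.301921)
  → (-1.066309, -0.201120)
(x_1(0.68), x_2(0.68)) ≈ (-1.0663, -0.2011)

-1.0663, -0.2011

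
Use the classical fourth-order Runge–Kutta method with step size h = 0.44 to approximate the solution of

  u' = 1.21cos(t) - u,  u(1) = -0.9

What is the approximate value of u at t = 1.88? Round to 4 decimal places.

-0.3283

RK4: k1 = f(t_n, u_n); k2 = f(t_n + h/2, u_n + (h/2)·k1); k3 = f(t_n + h/2, u_n + (h/2)·k2); k4 = f(t_n + h, u_n + h·k3); u_{n+1} = u_n + (h/6)·(k1 + 2k2 + 2k3 + k4).
t=1.000000, u=-0.900000:
  k1 = f(1.000000, -0.900000) = 1.553766
  k2 = f(1.220000, -0.558172) = 0.973983
  k3 = f(1.220000, -0.685724) = 1.101535
  k4 = f(1.440000, -0.415325) = 0.573137
  u ← -0.900000 + (0.44/6)·(k1 + 2k2 + 2k3 + k4) = -0.439618
t=1.440000, u=-0.439618:
  k1 = f(1.440000, -0.439618) = 0.597430
  k2 = f(1.660000, -0.308183) = 0.200390
  k3 = f(1.660000, -0.395532) = 0.287739
  k4 = f(1.880000, -0.313013) = -0.055190
  u ← -0.439618 + (0.44/6)·(k1 + 2k2 + 2k3 + k4) = -0.328261
u(1.88) ≈ -0.3283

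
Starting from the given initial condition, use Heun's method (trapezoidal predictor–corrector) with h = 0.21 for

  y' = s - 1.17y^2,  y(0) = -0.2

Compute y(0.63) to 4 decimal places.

Heun: k1 = f(s_n, y_n); k2 = f(s_n + h, y_n + h·k1); y_{n+1} = y_n + (h/2)·(k1 + k2).
s=0.000000, y=-0.200000:
  k1 = f(0.000000, -0.200000) = -0.046800
  k2 = f(0.210000, -0.209828) = 0.158487
  y ← -0.200000 + (0.21/2)·(-0.046800 + 0.158487) = -0.188273
s=0.210000, y=-0.188273:
  k1 = f(0.210000, -0.188273) = 0.168527
  k2 = f(0.420000, -0.152882) = 0.392654
  y ← -0.188273 + (0.21/2)·(0.168527 + 0.392654) = -0.129349
s=0.420000, y=-0.129349:
  k1 = f(0.420000, -0.129349) = 0.400425
  k2 = f(0.630000, -0.045260) = 0.627603
  y ← -0.129349 + (0.21/2)·(0.400425 + 0.627603) = -0.021406
y(0.63) ≈ -0.0214

-0.0214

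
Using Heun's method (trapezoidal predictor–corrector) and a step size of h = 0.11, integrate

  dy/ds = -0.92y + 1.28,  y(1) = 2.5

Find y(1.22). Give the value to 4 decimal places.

Heun: k1 = f(s_n, y_n); k2 = f(s_n + h, y_n + h·k1); y_{n+1} = y_n + (h/2)·(k1 + k2).
s=1.000000, y=2.500000:
  k1 = f(1.000000, 2.500000) = -1.020000
  k2 = f(1.110000, 2.387800) = -0.916776
  y ← 2.500000 + (0.11/2)·(-1.020000 + (-0.916776)) = 2.393477
s=1.110000, y=2.393477:
  k1 = f(1.110000, 2.393477) = -0.921999
  k2 = f(1.220000, 2.292057) = -0.828693
  y ← 2.393477 + (0.11/2)·(-0.921999 + (-0.828693)) = 2.297189
y(1.22) ≈ 2.2972

2.2972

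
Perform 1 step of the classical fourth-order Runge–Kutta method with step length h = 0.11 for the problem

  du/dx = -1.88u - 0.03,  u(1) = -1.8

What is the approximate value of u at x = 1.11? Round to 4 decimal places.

RK4: k1 = f(x_n, u_n); k2 = f(x_n + h/2, u_n + (h/2)·k1); k3 = f(x_n + h/2, u_n + (h/2)·k2); k4 = f(x_n + h, u_n + h·k3); u_{n+1} = u_n + (h/6)·(k1 + 2k2 + 2k3 + k4).
x=1.000000, u=-1.800000:
  k1 = f(1.000000, -1.800000) = 3.354000
  k2 = f(1.055000, -1.615530) = 3.007196
  k3 = f(1.055000, -1.634604) = 3.043056
  k4 = f(1.110000, -1.465264) = 2.724696
  u ← -1.800000 + (0.11/6)·(k1 + 2k2 + 2k3 + k4) = -1.466715
u(1.11) ≈ -1.4667

-1.4667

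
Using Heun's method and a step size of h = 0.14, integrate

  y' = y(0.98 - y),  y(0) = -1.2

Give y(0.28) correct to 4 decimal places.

Heun: k1 = f(s_n, y_n); k2 = f(s_n + h, y_n + h·k1); y_{n+1} = y_n + (h/2)·(k1 + k2).
s=0.000000, y=-1.200000:
  k1 = f(0.000000, -1.200000) = -2.616000
  k2 = f(0.140000, -1.566240) = -3.988023
  y ← -1.200000 + (0.14/2)·(-2.616000 + (-3.988023)) = -1.662282
s=0.140000, y=-1.662282:
  k1 = f(0.140000, -1.662282) = -4.392216
  k2 = f(0.280000, -2.277192) = -7.417251
  y ← -1.662282 + (0.14/2)·(-4.392216 + (-7.417251)) = -2.488944
y(0.28) ≈ -2.4889

-2.4889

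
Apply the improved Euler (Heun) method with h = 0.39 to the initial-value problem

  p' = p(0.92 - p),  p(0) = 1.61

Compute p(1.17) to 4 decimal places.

1.0932

Heun: k1 = f(x_n, p_n); k2 = f(x_n + h, p_n + h·k1); p_{n+1} = p_n + (h/2)·(k1 + k2).
x=0.000000, p=1.610000:
  k1 = f(0.000000, 1.610000) = -1.110900
  k2 = f(0.390000, 1.176749) = -0.302129
  p ← 1.610000 + (0.39/2)·(-1.110900 + (-0.302129)) = 1.334459
x=0.390000, p=1.334459:
  k1 = f(0.390000, 1.334459) = -0.553079
  k2 = f(0.780000, 1.118758) = -0.222363
  p ← 1.334459 + (0.39/2)·(-0.553079 + (-0.222363)) = 1.183248
x=0.780000, p=1.183248:
  k1 = f(0.780000, 1.183248) = -0.311488
  k2 = f(1.170000, 1.061768) = -0.150525
  p ← 1.183248 + (0.39/2)·(-0.311488 + (-0.150525)) = 1.093156
p(1.17) ≈ 1.0932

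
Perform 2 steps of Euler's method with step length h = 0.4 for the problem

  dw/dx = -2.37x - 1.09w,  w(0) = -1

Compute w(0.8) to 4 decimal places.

Euler: w_{n+1} = w_n + h·f(x_n, w_n).
x=0.000000, w=-1.000000: f=1.090000 → w ← -1.000000 + 0.4·1.090000 = -0.564000
x=0.400000, w=-0.564000: f=-0.333240 → w ← -0.564000 + 0.4·(-0.333240) = -0.697296
w(0.8) ≈ -0.6973

-0.6973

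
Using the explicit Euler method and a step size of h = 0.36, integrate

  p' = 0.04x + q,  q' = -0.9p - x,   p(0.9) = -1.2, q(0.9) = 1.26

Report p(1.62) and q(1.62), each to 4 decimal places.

-0.2384, 1.1088

Euler on (p,q): p_{n+1} = p_n + h·p', q_{n+1} = q_n + h·q'.
0.900000: (-1.200000, 1.260000); f=(1.296000, 0.180000) → (-0.733440, 1.324800)
1.260000: (-0.733440, 1.324800); f=(1.375200, -0.599904) → (-0.238368, 1.108835)
(p(1.62), q(1.62)) ≈ (-0.2384, 1.1088)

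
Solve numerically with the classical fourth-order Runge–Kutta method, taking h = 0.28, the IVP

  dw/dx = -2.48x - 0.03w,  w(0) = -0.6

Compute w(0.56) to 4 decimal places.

RK4: k1 = f(x_n, w_n); k2 = f(x_n + h/2, w_n + (h/2)·k1); k3 = f(x_n + h/2, w_n + (h/2)·k2); k4 = f(x_n + h, w_n + h·k3); w_{n+1} = w_n + (h/6)·(k1 + 2k2 + 2k3 + k4).
x=0.000000, w=-0.600000:
  k1 = f(0.000000, -0.600000) = 0.018000
  k2 = f(0.140000, -0.597480) = -0.329276
  k3 = f(0.140000, -0.646099) = -0.327817
  k4 = f(0.280000, -0.691789) = -0.673646
  w ← -0.600000 + (0.28/6)·(k1 + 2k2 + 2k3 + k4) = -0.691925
x=0.280000, w=-0.691925:
  k1 = f(0.280000, -0.691925) = -0.673642
  k2 = f(0.420000, -0.786235) = -1.018013
  k3 = f(0.420000, -0.834447) = -1.016567
  k4 = f(0.560000, -0.976564) = -1.359503
  w ← -0.691925 + (0.28/6)·(k1 + 2k2 + 2k3 + k4) = -0.976700
w(0.56) ≈ -0.9767

-0.9767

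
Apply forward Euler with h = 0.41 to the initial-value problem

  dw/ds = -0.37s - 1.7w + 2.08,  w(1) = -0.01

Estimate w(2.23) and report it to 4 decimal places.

Euler: w_{n+1} = w_n + h·f(s_n, w_n).
s=1.000000, w=-0.010000: f=1.727000 → w ← -0.010000 + 0.41·1.727000 = 0.698070
s=1.410000, w=0.698070: f=0.371581 → w ← 0.698070 + 0.41·0.371581 = 0.850418
s=1.820000, w=0.850418: f=-0.039111 → w ← 0.850418 + 0.41·(-0.039111) = 0.834383
w(2.23) ≈ 0.8344

0.8344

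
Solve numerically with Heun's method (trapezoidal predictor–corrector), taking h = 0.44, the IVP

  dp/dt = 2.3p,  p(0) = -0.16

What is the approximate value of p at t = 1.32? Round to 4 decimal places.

-2.5729

Heun: k1 = f(t_n, p_n); k2 = f(t_n + h, p_n + h·k1); p_{n+1} = p_n + (h/2)·(k1 + k2).
t=0.000000, p=-0.160000:
  k1 = f(0.000000, -0.160000) = -0.368000
  k2 = f(0.440000, -0.321920) = -0.740416
  p ← -0.160000 + (0.44/2)·(-0.368000 + (-0.740416)) = -0.403852
t=0.440000, p=-0.403852:
  k1 = f(0.440000, -0.403852) = -0.928858
  k2 = f(0.880000, -0.812549) = -1.868863
  p ← -0.403852 + (0.44/2)·(-0.928858 + (-1.868863)) = -1.019350
t=0.880000, p=-1.019350:
  k1 = f(0.880000, -1.019350) = -2.344506
  k2 = f(1.320000, -2.050933) = -4.717146
  p ← -1.019350 + (0.44/2)·(-2.344506 + (-4.717146)) = -2.572914
p(1.32) ≈ -2.5729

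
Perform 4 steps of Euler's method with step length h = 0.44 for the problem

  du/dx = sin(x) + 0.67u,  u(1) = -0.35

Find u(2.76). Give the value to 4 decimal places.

1.4162

Euler: u_{n+1} = u_n + h·f(x_n, u_n).
x=1.000000, u=-0.350000: f=0.606971 → u ← -0.350000 + 0.44·0.606971 = -0.082933
x=1.440000, u=-0.082933: f=0.935893 → u ← -0.082933 + 0.44·0.935893 = 0.328860
x=1.880000, u=0.328860: f=1.172913 → u ← 0.328860 + 0.44·1.172913 = 0.844942
x=2.320000, u=0.844942: f=1.298343 → u ← 0.844942 + 0.44·1.298343 = 1.416213
u(2.76) ≈ 1.4162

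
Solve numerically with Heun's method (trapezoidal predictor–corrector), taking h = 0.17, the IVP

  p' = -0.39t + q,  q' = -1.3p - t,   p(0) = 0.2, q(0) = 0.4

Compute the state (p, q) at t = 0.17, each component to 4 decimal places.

Heun on (p,q): k1 = f(t_n, state_n); k2 = f(t_n + h, state_n + h·k1); state_{n+1} = state_n + (h/2)·(k1 + k2).
0.000000: (0.200000, 0.400000)
  k1 = (0.400000, -0.260000)
  predictor → (0.268000, 0.355800)
  k2 = (0.289500, -0.518400)
  → (0.258607, 0.333836)
(p(0.17), q(0.17)) ≈ (0.2586, 0.3338)

0.2586, 0.3338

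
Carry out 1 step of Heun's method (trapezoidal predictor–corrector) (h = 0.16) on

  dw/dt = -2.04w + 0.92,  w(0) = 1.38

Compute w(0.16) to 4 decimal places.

Heun: k1 = f(t_n, w_n); k2 = f(t_n + h, w_n + h·k1); w_{n+1} = w_n + (h/2)·(k1 + k2).
t=0.000000, w=1.380000:
  k1 = f(0.000000, 1.380000) = -1.895200
  k2 = f(0.160000, 1.076768) = -1.276607
  w ← 1.380000 + (0.16/2)·(-1.895200 + (-1.276607)) = 1.126255
w(0.16) ≈ 1.1263

1.1263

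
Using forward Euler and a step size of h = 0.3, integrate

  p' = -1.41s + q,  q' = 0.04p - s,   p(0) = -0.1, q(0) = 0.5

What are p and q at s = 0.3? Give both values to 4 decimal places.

0.0500, 0.4988

Euler on (p,q): p_{n+1} = p_n + h·p', q_{n+1} = q_n + h·q'.
0.000000: (-0.100000, 0.500000); f=(0.500000, -0.004000) → (0.050000, 0.498800)
(p(0.3), q(0.3)) ≈ (0.0500, 0.4988)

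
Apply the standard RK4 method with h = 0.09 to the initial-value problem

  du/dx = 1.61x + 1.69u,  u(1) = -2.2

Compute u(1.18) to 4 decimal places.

-2.6145

RK4: k1 = f(x_n, u_n); k2 = f(x_n + h/2, u_n + (h/2)·k1); k3 = f(x_n + h/2, u_n + (h/2)·k2); k4 = f(x_n + h, u_n + h·k3); u_{n+1} = u_n + (h/6)·(k1 + 2k2 + 2k3 + k4).
x=1.000000, u=-2.200000:
  k1 = f(1.000000, -2.200000) = -2.108000
  k2 = f(1.045000, -2.294860) = -2.195863
  k3 = f(1.045000, -2.298814) = -2.202545
  k4 = f(1.090000, -2.398229) = -2.298107
  u ← -2.200000 + (0.09/6)·(k1 + 2k2 + 2k3 + k4) = -2.398044
x=1.090000, u=-2.398044:
  k1 = f(1.090000, -2.398044) = -2.297794
  k2 = f(1.135000, -2.501445) = -2.400091
  k3 = f(1.135000, -2.506048) = -2.407871
  k4 = f(1.180000, -2.614752) = -2.519131
  u ← -2.398044 + (0.09/6)·(k1 + 2k2 + 2k3 + k4) = -2.614537
u(1.18) ≈ -2.6145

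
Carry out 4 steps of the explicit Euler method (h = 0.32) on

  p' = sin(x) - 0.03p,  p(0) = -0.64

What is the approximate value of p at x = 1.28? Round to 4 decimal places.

-0.0656

Euler: p_{n+1} = p_n + h·f(x_n, p_n).
x=0.000000, p=-0.640000: f=0.019200 → p ← -0.640000 + 0.32·0.019200 = -0.633856
x=0.320000, p=-0.633856: f=0.333582 → p ← -0.633856 + 0.32·0.333582 = -0.527110
x=0.640000, p=-0.527110: f=0.613009 → p ← -0.527110 + 0.32·0.613009 = -0.330947
x=0.960000, p=-0.330947: f=0.829120 → p ← -0.330947 + 0.32·0.829120 = -0.065628
p(1.28) ≈ -0.0656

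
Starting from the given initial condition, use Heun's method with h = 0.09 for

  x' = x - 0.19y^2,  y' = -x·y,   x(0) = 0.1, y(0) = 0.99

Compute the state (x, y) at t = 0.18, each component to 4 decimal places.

0.0836, 0.9737

Heun on (x,y): k1 = f(t_n, state_n); k2 = f(t_n + h, state_n + h·k1); state_{n+1} = state_n + (h/2)·(k1 + k2).
0.000000: (0.100000, 0.990000)
  k1 = (-0.086219, -0.099000)
  predictor → (0.092240, 0.981090)
  k2 = (-0.090642, -0.090496)
  → (0.092041, 0.981473)
0.090000: (0.092041, 0.981473)
  k1 = (-0.090984, -0.090336)
  predictor → (0.083853, 0.973342)
  k2 = (-0.096152, -0.081617)
  → (0.083620, 0.973735)
(x(0.18), y(0.18)) ≈ (0.0836, 0.9737)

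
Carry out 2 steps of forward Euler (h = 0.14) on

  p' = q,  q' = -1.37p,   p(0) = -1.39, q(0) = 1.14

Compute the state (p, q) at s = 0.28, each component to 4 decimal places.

Euler on (p,q): p_{n+1} = p_n + h·p', q_{n+1} = q_n + h·q'.
0.000000: (-1.390000, 1.140000); f=(1.140000, 1.904300) → (-1.230400, 1.406602)
0.140000: (-1.230400, 1.406602); f=(1.406602, 1.685648) → (-1.033476, 1.642593)
(p(0.28), q(0.28)) ≈ (-1.0335, 1.6426)

-1.0335, 1.6426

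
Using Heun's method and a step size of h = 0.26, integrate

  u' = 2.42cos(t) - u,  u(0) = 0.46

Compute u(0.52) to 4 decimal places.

1.1888

Heun: k1 = f(t_n, u_n); k2 = f(t_n + h, u_n + h·k1); u_{n+1} = u_n + (h/2)·(k1 + k2).
t=0.000000, u=0.460000:
  k1 = f(0.000000, 0.460000) = 1.960000
  k2 = f(0.260000, 0.969600) = 1.369064
  u ← 0.460000 + (0.26/2)·(1.960000 + 1.369064) = 0.892778
t=0.260000, u=0.892778:
  k1 = f(0.260000, 0.892778) = 1.445885
  k2 = f(0.520000, 1.268709) = 0.831414
  u ← 0.892778 + (0.26/2)·(1.445885 + 0.831414) = 1.188827
u(0.52) ≈ 1.1888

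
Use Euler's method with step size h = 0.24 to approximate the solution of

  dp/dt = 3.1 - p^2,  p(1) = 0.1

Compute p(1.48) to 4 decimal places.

1.4156

Euler: p_{n+1} = p_n + h·f(t_n, p_n).
t=1.000000, p=0.100000: f=3.090000 → p ← 0.100000 + 0.24·3.090000 = 0.841600
t=1.240000, p=0.841600: f=2.391709 → p ← 0.841600 + 0.24·2.391709 = 1.415610
p(1.48) ≈ 1.4156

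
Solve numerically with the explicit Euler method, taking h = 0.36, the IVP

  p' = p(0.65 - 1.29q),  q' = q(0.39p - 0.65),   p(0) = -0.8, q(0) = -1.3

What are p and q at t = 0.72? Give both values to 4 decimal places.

-2.3944, -0.4755

Euler on (p,q): p_{n+1} = p_n + h·p', q_{n+1} = q_n + h·q'.
0.000000: (-0.800000, -1.300000); f=(-1.861600, 1.250600) → (-1.470176, -0.849784)
0.360000: (-1.470176, -0.849784); f=(-2.567253, 1.039599) → (-2.394387, -0.475528)
(p(0.72), q(0.72)) ≈ (-2.3944, -0.4755)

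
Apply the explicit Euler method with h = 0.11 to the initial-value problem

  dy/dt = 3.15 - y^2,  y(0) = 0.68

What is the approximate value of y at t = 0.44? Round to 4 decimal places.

1.5315

Euler: y_{n+1} = y_n + h·f(t_n, y_n).
t=0.000000, y=0.680000: f=2.687600 → y ← 0.680000 + 0.11·2.687600 = 0.975636
t=0.110000, y=0.975636: f=2.198134 → y ← 0.975636 + 0.11·2.198134 = 1.217431
t=0.220000, y=1.217431: f=1.667862 → y ← 1.217431 + 0.11·1.667862 = 1.400896
t=0.330000, y=1.400896: f=1.187491 → y ← 1.400896 + 0.11·1.187491 = 1.531520
y(0.44) ≈ 1.5315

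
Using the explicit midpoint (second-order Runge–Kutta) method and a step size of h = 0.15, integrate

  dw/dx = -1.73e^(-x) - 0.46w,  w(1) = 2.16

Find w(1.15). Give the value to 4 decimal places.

1.9308

Midpoint: k1 = f(x_n, w_n); k2 = f(x_n + h/2, w_n + (h/2)·k1); w_{n+1} = w_n + h·k2.
x=1.000000, w=2.160000:
  k1 = f(1.000000, 2.160000) = -1.630031
  k2 = f(1.075000, 2.037748) = -1.527809
  w ← 2.160000 + 0.15·(-1.527809) = 1.930829
w(1.15) ≈ 1.9308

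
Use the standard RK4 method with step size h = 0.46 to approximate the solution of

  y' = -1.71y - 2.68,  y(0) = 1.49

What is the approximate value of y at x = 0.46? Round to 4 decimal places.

RK4: k1 = f(x_n, y_n); k2 = f(x_n + h/2, y_n + (h/2)·k1); k3 = f(x_n + h/2, y_n + (h/2)·k2); k4 = f(x_n + h, y_n + h·k3); y_{n+1} = y_n + (h/6)·(k1 + 2k2 + 2k3 + k4).
x=0.000000, y=1.490000:
  k1 = f(0.000000, 1.490000) = -5.227900
  k2 = f(0.230000, 0.287583) = -3.171767
  k3 = f(0.230000, 0.760494) = -3.980444
  k4 = f(0.460000, -0.341004) = -2.096883
  y ← 1.490000 + (0.46/6)·(k1 + 2k2 + 2k3 + k4) = -0.168239
y(0.46) ≈ -0.1682

-0.1682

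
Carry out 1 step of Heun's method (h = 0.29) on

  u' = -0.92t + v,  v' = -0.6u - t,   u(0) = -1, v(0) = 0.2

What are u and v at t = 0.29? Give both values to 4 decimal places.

-0.9555, 0.3269

Heun on (u,v): k1 = f(t_n, state_n); k2 = f(t_n + h, state_n + h·k1); state_{n+1} = state_n + (h/2)·(k1 + k2).
0.000000: (-1.000000, 0.200000)
  k1 = (0.200000, 0.600000)
  predictor → (-0.942000, 0.374000)
  k2 = (0.107200, 0.275200)
  → (-0.955456, 0.326904)
(u(0.29), v(0.29)) ≈ (-0.9555, 0.3269)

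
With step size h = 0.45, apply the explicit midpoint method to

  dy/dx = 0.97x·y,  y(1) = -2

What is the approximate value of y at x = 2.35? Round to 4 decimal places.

-14.9873

Midpoint: k1 = f(x_n, y_n); k2 = f(x_n + h/2, y_n + (h/2)·k1); y_{n+1} = y_n + h·k2.
x=1.000000, y=-2.000000:
  k1 = f(1.000000, -2.000000) = -1.940000
  k2 = f(1.225000, -2.436500) = -2.895171
  y ← -2.000000 + 0.45·(-2.895171) = -3.302827
x=1.450000, y=-3.302827:
  k1 = f(1.450000, -3.302827) = -4.645426
  k2 = f(1.675000, -4.348048) = -7.064491
  y ← -3.302827 + 0.45·(-7.064491) = -6.481848
x=1.900000, y=-6.481848:
  k1 = f(1.900000, -6.481848) = -11.946046
  k2 = f(2.125000, -9.169708) = -18.901061
  y ← -6.481848 + 0.45·(-18.901061) = -14.987325
y(2.35) ≈ -14.9873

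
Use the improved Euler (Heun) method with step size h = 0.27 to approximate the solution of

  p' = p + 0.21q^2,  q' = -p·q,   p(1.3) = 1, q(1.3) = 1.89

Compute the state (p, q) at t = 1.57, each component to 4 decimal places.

1.4890, 1.3606

Heun on (p,q): k1 = f(t_n, state_n); k2 = f(t_n + h, state_n + h·k1); state_{n+1} = state_n + (h/2)·(k1 + k2).
1.300000: (1.000000, 1.890000)
  k1 = (1.750141, -1.890000)
  predictor → (1.472538, 1.379700)
  k2 = (1.872288, -2.031661)
  → (1.489028, 1.360576)
(p(1.57), q(1.57)) ≈ (1.4890, 1.3606)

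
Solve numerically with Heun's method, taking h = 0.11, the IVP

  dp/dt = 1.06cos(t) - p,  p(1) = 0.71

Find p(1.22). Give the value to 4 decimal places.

Heun: k1 = f(t_n, p_n); k2 = f(t_n + h, p_n + h·k1); p_{n+1} = p_n + (h/2)·(k1 + k2).
t=1.000000, p=0.710000:
  k1 = f(1.000000, 0.710000) = -0.137280
  k2 = f(1.110000, 0.694899) = -0.223558
  p ← 0.710000 + (0.11/2)·(-0.137280 + (-0.223558)) = 0.690154
t=1.110000, p=0.690154:
  k1 = f(1.110000, 0.690154) = -0.218813
  k2 = f(1.220000, 0.666085) = -0.301820
  p ← 0.690154 + (0.11/2)·(-0.218813 + (-0.301820)) = 0.661519
p(1.22) ≈ 0.6615

0.6615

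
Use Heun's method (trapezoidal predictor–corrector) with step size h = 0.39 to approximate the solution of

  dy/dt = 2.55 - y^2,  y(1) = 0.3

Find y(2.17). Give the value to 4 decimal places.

Heun: k1 = f(t_n, y_n); k2 = f(t_n + h, y_n + h·k1); y_{n+1} = y_n + (h/2)·(k1 + k2).
t=1.000000, y=0.300000:
  k1 = f(1.000000, 0.300000) = 2.460000
  k2 = f(1.390000, 1.259400) = 0.963912
  y ← 0.300000 + (0.39/2)·(2.460000 + 0.963912) = 0.967663
t=1.390000, y=0.967663:
  k1 = f(1.390000, 0.967663) = 1.613629
  k2 = f(1.780000, 1.596978) = -0.000339
  y ← 0.967663 + (0.39/2)·(1.613629 + (-0.000339)) = 1.282254
t=1.780000, y=1.282254:
  k1 = f(1.780000, 1.282254) = 0.905824
  k2 = f(2.170000, 1.635526) = -0.124944
  y ← 1.282254 + (0.39/2)·(0.905824 + (-0.124944)) = 1.434526
y(2.17) ≈ 1.4345

1.4345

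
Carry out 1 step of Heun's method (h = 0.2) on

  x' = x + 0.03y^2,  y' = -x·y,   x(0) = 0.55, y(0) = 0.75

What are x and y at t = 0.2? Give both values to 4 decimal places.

Heun on (x,y): k1 = f(t_n, state_n); k2 = f(t_n + h, state_n + h·k1); state_{n+1} = state_n + (h/2)·(k1 + k2).
0.000000: (0.550000, 0.750000)
  k1 = (0.566875, -0.412500)
  predictor → (0.663375, 0.667500)
  k2 = (0.676742, -0.442803)
  → (0.674362, 0.664470)
(x(0.2), y(0.2)) ≈ (0.6744, 0.6645)

0.6744, 0.6645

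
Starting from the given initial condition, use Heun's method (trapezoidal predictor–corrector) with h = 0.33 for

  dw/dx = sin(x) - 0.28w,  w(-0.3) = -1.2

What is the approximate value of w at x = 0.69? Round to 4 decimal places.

Heun: k1 = f(x_n, w_n); k2 = f(x_n + h, w_n + h·k1); w_{n+1} = w_n + (h/2)·(k1 + k2).
x=-0.300000, w=-1.200000:
  k1 = f(-0.300000, -1.200000) = 0.040480
  k2 = f(0.030000, -1.186642) = 0.362255
  w ← -1.200000 + (0.33/2)·(0.040480 + 0.362255) = -1.133549
x=0.030000, w=-1.133549:
  k1 = f(0.030000, -1.133549) = 0.347389
  k2 = f(0.360000, -1.018910) = 0.637569
  w ← -1.133549 + (0.33/2)·(0.347389 + 0.637569) = -0.971031
x=0.360000, w=-0.971031:
  k1 = f(0.360000, -0.971031) = 0.624163
  k2 = f(0.690000, -0.765057) = 0.850753
  w ← -0.971031 + (0.33/2)·(0.624163 + 0.850753) = -0.727669
w(0.69) ≈ -0.7277

-0.7277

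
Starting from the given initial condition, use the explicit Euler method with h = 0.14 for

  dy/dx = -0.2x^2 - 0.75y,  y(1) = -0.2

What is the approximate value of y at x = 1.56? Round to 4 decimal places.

-0.2751

Euler: y_{n+1} = y_n + h·f(x_n, y_n).
x=1.000000, y=-0.200000: f=-0.050000 → y ← -0.200000 + 0.14·(-0.050000) = -0.207000
x=1.140000, y=-0.207000: f=-0.104670 → y ← -0.207000 + 0.14·(-0.104670) = -0.221654
x=1.280000, y=-0.221654: f=-0.161440 → y ← -0.221654 + 0.14·(-0.161440) = -0.244255
x=1.420000, y=-0.244255: f=-0.220088 → y ← -0.244255 + 0.14·(-0.220088) = -0.275068
y(1.56) ≈ -0.2751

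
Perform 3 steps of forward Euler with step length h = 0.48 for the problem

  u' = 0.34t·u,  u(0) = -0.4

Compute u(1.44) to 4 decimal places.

-0.4989

Euler: u_{n+1} = u_n + h·f(t_n, u_n).
t=0.000000, u=-0.400000: f=0.000000 → u ← -0.400000 + 0.48·0.000000 = -0.400000
t=0.480000, u=-0.400000: f=-0.065280 → u ← -0.400000 + 0.48·(-0.065280) = -0.431334
t=0.960000, u=-0.431334: f=-0.140788 → u ← -0.431334 + 0.48·(-0.140788) = -0.498912
u(1.44) ≈ -0.4989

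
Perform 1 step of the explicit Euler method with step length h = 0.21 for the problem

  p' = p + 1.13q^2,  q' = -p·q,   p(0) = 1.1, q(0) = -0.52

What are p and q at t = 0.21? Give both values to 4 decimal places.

1.3952, -0.3999

Euler on (p,q): p_{n+1} = p_n + h·p', q_{n+1} = q_n + h·q'.
0.000000: (1.100000, -0.520000); f=(1.405552, 0.572000) → (1.395166, -0.399880)
(p(0.21), q(0.21)) ≈ (1.3952, -0.3999)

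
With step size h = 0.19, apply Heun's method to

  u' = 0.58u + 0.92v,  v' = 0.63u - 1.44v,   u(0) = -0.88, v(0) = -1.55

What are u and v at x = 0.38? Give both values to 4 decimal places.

Heun on (u,v): k1 = f(x_n, state_n); k2 = f(x_n + h, state_n + h·k1); state_{n+1} = state_n + (h/2)·(k1 + k2).
0.000000: (-0.880000, -1.550000)
  k1 = (-1.936400, 1.677600)
  predictor → (-1.247916, -1.231256)
  k2 = (-1.856547, 0.986822)
  → (-1.240330, -1.296880)
0.190000: (-1.240330, -1.296880)
  k1 = (-1.912521, 1.086099)
  predictor → (-1.603709, -1.090521)
  k2 = (-1.933431, 0.560014)
  → (-1.605695, -1.140499)
(u(0.38), v(0.38)) ≈ (-1.6057, -1.1405)

-1.6057, -1.1405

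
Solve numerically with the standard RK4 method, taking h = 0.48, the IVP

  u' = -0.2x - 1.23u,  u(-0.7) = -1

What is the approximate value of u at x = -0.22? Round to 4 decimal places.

-0.5231

RK4: k1 = f(x_n, u_n); k2 = f(x_n + h/2, u_n + (h/2)·k1); k3 = f(x_n + h/2, u_n + (h/2)·k2); k4 = f(x_n + h, u_n + h·k3); u_{n+1} = u_n + (h/6)·(k1 + 2k2 + 2k3 + k4).
x=-0.700000, u=-1.000000:
  k1 = f(-0.700000, -1.000000) = 1.370000
  k2 = f(-0.460000, -0.671200) = 0.917576
  k3 = f(-0.460000, -0.779782) = 1.051132
  k4 = f(-0.220000, -0.495457) = 0.653412
  u ← -1.000000 + (0.48/6)·(k1 + 2k2 + 2k3 + k4) = -0.523134
u(-0.22) ≈ -0.5231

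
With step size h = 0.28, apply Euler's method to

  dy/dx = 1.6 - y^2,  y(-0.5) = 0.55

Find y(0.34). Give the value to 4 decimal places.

1.2196

Euler: y_{n+1} = y_n + h·f(x_n, y_n).
x=-0.500000, y=0.550000: f=1.297500 → y ← 0.550000 + 0.28·1.297500 = 0.913300
x=-0.220000, y=0.913300: f=0.765883 → y ← 0.913300 + 0.28·0.765883 = 1.127747
x=0.060000, y=1.127747: f=0.328186 → y ← 1.127747 + 0.28·0.328186 = 1.219639
y(0.34) ≈ 1.2196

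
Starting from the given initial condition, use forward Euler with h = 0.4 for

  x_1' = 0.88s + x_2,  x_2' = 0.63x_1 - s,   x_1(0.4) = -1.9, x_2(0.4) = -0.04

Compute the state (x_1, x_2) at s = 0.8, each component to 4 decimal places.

-1.7752, -0.6788

Euler on (x_1,x_2): x_1_{n+1} = x_1_n + h·x_1', x_2_{n+1} = x_2_n + h·x_2'.
0.400000: (-1.900000, -0.040000); f=(0.312000, -1.597000) → (-1.775200, -0.678800)
(x_1(0.8), x_2(0.8)) ≈ (-1.7752, -0.6788)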